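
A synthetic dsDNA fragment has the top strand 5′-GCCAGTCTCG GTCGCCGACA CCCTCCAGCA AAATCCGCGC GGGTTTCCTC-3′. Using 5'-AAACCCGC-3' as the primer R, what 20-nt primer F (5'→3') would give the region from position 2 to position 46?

5'-CCAGTCTCGGTCGCCGACAC-3'

The reverse primer's reverse complement GCGGGTTT matches the template at positions 39–46; the product starts at position 2.
The forward primer is identical to the top strand over positions 2–21: CCAGTCTCGGTCGCCGACAC.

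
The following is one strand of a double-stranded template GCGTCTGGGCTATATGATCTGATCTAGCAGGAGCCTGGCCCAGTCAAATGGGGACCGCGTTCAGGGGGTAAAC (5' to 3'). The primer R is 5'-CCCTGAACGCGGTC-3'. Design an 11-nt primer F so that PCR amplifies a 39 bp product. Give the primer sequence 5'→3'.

5'-CAGGAGCCTGG-3'

The reverse primer's reverse complement GACCGCGTTCAGGG matches the template at positions 53–66, so the product ends at position 66.
A 39 bp product then starts at position 66 − 39 + 1 = 28.
The forward primer is identical to the top strand there: CAGGAGCCTGG.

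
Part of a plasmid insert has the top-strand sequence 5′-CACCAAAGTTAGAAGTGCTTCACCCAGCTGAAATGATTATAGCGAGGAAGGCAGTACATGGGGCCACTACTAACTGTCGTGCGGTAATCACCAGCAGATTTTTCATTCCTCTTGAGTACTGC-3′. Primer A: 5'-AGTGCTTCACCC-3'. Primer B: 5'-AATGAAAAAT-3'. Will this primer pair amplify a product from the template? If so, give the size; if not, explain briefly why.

Yes — a 94 bp product.

Primer A (AGTGCTTCACCC) matches the top strand at positions 14–25; it acts as a forward primer.
Primer B's reverse complement is ATTTTTCATT, matching the top strand at positions 98–107; it acts as a reverse primer.
The 3' ends face each other across positions 14–107, giving a 94 bp product.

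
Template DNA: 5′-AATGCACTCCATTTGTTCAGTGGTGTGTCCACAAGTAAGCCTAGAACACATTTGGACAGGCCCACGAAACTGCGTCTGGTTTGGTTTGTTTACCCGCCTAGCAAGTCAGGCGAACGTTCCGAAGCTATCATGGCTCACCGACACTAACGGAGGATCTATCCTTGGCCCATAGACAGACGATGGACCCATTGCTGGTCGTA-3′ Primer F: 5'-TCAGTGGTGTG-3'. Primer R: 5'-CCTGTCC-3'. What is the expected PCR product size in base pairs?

Scanning the template, TCAGTGGTGTG occurs at positions 17–27; this primer anneals to the bottom strand there with its 3' end pointing downstream.
The reverse primer's reverse complement is GGACAGG, which matches the template at positions 54–60.
Product length = (reverse-primer end) − (forward-primer start) + 1 = 60 − 17 + 1 = 44 bp.

44 bp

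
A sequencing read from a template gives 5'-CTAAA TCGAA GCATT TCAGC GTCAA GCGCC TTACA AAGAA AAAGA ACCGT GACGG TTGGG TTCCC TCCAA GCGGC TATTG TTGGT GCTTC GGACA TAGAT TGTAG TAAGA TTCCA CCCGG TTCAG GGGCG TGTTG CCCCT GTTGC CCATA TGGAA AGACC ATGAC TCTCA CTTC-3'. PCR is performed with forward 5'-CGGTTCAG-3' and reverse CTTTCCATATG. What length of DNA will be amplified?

40 bp

The forward primer matches the template at positions 118–125.
The reverse primer's reverse complement is CATATGGAAAG, which matches the template at positions 147–157.
Amplicon spans positions 118–157: 40 bp.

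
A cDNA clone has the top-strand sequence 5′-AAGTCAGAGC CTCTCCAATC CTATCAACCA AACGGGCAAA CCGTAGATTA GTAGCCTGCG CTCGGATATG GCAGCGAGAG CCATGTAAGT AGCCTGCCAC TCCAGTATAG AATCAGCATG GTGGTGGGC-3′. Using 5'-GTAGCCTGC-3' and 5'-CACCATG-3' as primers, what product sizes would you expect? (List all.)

The forward primer GTAGCCTGC matches the top strand at positions 51–59, 89–97.
The reverse primer's reverse complement is CATGGTG, matching at positions 117–123.
Each forward site pairs with the reverse site to give a product ending at position 123: sizes 73, 35 bp.

73 bp, 35 bp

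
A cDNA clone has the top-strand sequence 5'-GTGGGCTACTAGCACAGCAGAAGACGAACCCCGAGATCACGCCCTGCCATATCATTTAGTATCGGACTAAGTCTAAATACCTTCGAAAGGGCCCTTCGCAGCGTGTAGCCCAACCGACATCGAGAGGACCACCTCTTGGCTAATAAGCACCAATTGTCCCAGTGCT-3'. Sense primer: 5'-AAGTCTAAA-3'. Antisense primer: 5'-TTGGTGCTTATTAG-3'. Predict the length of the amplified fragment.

85 bp

The forward primer matches the template at positions 69–77.
The reverse primer's reverse complement is CTAATAAGCACCAA, which matches the template at positions 140–153.
The product runs from position 69 to position 153, so its length is 153 − 69 + 1 = 85 bp.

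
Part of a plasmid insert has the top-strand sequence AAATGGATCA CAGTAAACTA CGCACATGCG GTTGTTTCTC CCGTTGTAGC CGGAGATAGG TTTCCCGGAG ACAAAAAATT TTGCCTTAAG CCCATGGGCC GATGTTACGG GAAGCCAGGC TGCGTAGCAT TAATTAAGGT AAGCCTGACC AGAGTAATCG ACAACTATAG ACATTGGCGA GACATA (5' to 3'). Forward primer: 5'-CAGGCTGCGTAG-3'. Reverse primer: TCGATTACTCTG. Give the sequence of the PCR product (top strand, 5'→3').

5'-CAGGCTGCGTAGCATTAATTAAGGTAAGCCTGACCAGAGTAATCGA-3'

Scanning the template, CAGGCTGCGTAG occurs at positions 116–127; this primer anneals to the bottom strand there with its 3' end pointing downstream.
Taking the reverse complement of TCGATTACTCTG gives CAGAGTAATCGA, found at positions 150–161 on the template; the primer anneals here to the top strand with its 3' end pointing upstream.
The product is the template from position 116 through 161 (46 bp).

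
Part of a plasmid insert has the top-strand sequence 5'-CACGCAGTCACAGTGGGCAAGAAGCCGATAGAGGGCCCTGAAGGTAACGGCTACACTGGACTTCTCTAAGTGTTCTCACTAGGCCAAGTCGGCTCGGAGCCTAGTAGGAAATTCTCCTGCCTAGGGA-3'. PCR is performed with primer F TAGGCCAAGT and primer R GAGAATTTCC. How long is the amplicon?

Scanning the template, TAGGCCAAGT occurs at positions 80–89; this primer anneals to the bottom strand there with its 3' end pointing downstream.
Reverse complement of the reverse primer: GGAAATTCTC. This occurs on the top strand at positions 107–116.
Product length = (reverse-primer end) − (forward-primer start) + 1 = 116 − 80 + 1 = 37 bp.

37 bp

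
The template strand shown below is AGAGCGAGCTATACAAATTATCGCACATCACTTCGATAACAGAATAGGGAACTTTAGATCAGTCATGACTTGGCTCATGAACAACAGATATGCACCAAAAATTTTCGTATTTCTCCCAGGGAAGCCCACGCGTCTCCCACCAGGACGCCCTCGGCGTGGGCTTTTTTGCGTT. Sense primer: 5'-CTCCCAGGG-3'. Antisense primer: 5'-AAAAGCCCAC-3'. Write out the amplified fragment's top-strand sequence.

5'-CTCCCAGGGAAGCCCACGCGTCTCCCACCAGGACGCCCTCGGCGTGGGCTTTT-3'

Scanning the template, CTCCCAGGG occurs at positions 113–121; this primer anneals to the bottom strand there with its 3' end pointing downstream.
The reverse primer's reverse complement is GTGGGCTTTT, which matches the template at positions 156–165.
The product is the template from position 113 through 165 (53 bp).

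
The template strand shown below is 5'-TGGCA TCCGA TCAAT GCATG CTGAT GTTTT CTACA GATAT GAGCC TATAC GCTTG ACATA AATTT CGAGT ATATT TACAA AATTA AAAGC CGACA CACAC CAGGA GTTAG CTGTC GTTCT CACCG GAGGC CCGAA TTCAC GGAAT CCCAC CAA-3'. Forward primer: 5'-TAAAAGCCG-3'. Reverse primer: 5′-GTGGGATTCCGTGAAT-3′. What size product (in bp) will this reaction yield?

67 bp

Scanning the template, TAAAAGCCG occurs at positions 84–92; this primer anneals to the bottom strand there with its 3' end pointing downstream.
Taking the reverse complement of GTGGGATTCCGTGAAT gives ATTCACGGAATCCCAC, found at positions 135–150 on the template; the primer anneals here to the top strand with its 3' end pointing upstream.
Product length = (reverse-primer end) − (forward-primer start) + 1 = 150 − 84 + 1 = 67 bp.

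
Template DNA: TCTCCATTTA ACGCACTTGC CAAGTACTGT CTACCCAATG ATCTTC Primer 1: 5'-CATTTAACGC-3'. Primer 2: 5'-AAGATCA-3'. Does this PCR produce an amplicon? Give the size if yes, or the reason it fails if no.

Yes — a 41 bp product.

Primer 1 (CATTTAACGC) matches the top strand at positions 5–14; it acts as a forward primer.
Primer 2's reverse complement is TGATCTT, matching the top strand at positions 39–45; it acts as a reverse primer.
The 3' ends face each other across positions 5–45, giving a 41 bp product.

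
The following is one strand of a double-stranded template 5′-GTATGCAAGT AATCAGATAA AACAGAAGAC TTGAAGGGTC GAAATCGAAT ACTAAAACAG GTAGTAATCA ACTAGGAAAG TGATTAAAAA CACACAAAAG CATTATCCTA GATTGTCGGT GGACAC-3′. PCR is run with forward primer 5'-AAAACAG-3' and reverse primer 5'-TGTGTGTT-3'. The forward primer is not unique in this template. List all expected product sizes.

The forward primer AAAACAG matches the top strand at positions 19–25, 54–60.
The reverse primer's reverse complement is AACACACA, matching at positions 89–96.
Each forward site pairs with the reverse site to give a product ending at position 96: sizes 78, 43 bp.

78 bp, 43 bp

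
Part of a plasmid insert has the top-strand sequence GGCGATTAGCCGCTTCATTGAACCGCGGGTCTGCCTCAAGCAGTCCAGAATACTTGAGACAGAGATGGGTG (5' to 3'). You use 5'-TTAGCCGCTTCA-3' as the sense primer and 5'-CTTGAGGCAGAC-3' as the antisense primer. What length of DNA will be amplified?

The forward primer matches the template at positions 6–17.
Taking the reverse complement of CTTGAGGCAGAC gives GTCTGCCTCAAG, found at positions 29–40 on the template; the primer anneals here to the top strand with its 3' end pointing upstream.
Product length = (reverse-primer end) − (forward-primer start) + 1 = 40 − 6 + 1 = 35 bp.

35 bp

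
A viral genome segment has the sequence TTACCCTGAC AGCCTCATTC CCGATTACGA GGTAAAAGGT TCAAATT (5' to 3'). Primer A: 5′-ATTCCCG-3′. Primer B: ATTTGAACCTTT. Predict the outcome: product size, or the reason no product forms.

Yes — a 30 bp product.

Primer A (ATTCCCG) matches the top strand at positions 17–23; it acts as a forward primer.
Primer B's reverse complement is AAAGGTTCAAAT, matching the top strand at positions 35–46; it acts as a reverse primer.
The 3' ends face each other across positions 17–46, giving a 30 bp product.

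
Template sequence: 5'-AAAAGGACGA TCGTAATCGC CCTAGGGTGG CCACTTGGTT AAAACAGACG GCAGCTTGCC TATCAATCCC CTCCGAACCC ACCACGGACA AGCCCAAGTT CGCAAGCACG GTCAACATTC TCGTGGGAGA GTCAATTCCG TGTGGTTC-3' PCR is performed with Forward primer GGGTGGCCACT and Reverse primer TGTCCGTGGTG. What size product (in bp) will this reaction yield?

66 bp

Scanning the template, GGGTGGCCACT occurs at positions 25–35; this primer anneals to the bottom strand there with its 3' end pointing downstream.
Taking the reverse complement of TGTCCGTGGTG gives CACCACGGACA, found at positions 80–90 on the template; the primer anneals here to the top strand with its 3' end pointing upstream.
Amplicon spans positions 25–90: 66 bp.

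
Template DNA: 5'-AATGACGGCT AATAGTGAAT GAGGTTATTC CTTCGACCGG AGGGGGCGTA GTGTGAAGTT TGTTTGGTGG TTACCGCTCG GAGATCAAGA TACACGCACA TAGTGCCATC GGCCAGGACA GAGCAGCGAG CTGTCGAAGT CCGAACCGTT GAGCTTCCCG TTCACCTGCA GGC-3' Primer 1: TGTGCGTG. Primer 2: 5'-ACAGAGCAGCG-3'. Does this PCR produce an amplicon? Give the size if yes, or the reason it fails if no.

Primer 1 (TGTGCGTG) has reverse complement CACGCACA, which matches the top strand at positions 93–100; primer 1 anneals to the top strand there with its 3' end pointing upstream toward position 93.
Primer 2 (ACAGAGCAGCG) matches the top strand directly at positions 118–128; it anneals to the bottom strand with its 3' end pointing downstream toward position 128.
The 3' ends diverge (primer 1 extends toward position 1, primer 2 toward position 173), so the primers never converge on a shared product.

No product — the primers' 3' ends point away from each other.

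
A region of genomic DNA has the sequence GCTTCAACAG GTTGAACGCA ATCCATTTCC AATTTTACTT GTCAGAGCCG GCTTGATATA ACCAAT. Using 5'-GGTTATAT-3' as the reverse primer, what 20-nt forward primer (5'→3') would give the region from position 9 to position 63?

The reverse primer's reverse complement ATATAACC matches the template at positions 56–63; the product starts at position 9.
The forward primer is identical to the top strand over positions 9–28: AGGTTGAACGCAATCCATTT.

5'-AGGTTGAACGCAATCCATTT-3'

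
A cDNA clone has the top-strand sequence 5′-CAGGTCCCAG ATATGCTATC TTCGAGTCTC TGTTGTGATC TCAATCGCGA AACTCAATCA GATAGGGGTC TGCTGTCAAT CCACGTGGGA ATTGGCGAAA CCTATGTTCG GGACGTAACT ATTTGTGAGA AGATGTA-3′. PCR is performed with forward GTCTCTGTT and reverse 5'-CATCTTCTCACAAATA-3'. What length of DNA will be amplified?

Forward primer GTCTCTGTT is found on the top strand at positions 26–34.
Taking the reverse complement of CATCTTCTCACAAATA gives TATTTGTGAGAAGATG, found at positions 120–135 on the template; the primer anneals here to the top strand with its 3' end pointing upstream.
Product length = (reverse-primer end) − (forward-primer start) + 1 = 135 − 26 + 1 = 110 bp.

110 bp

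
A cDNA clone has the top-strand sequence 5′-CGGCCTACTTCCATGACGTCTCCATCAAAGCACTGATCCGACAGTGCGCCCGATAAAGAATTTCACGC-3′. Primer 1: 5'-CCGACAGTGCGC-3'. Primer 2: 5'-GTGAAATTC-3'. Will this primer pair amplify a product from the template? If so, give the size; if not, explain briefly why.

Yes — a 29 bp product.

Primer 1 (CCGACAGTGCGC) matches the top strand at positions 38–49; it acts as a forward primer.
Primer 2's reverse complement is GAATTTCAC, matching the top strand at positions 58–66; it acts as a reverse primer.
The 3' ends face each other across positions 38–66, giving a 29 bp product.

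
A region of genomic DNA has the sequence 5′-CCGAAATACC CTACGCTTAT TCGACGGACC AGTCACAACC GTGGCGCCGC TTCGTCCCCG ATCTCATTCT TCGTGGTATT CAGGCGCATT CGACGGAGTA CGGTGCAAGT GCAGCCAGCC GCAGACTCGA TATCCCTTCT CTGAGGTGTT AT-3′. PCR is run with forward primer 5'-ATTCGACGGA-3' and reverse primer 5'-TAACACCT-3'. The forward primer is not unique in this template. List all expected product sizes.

The forward primer ATTCGACGGA matches the top strand at positions 19–28, 88–97.
The reverse primer's reverse complement is AGGTGTTA, matching at positions 144–151.
Each forward site pairs with the reverse site to give a product ending at position 151: sizes 133, 64 bp.

133 bp, 64 bp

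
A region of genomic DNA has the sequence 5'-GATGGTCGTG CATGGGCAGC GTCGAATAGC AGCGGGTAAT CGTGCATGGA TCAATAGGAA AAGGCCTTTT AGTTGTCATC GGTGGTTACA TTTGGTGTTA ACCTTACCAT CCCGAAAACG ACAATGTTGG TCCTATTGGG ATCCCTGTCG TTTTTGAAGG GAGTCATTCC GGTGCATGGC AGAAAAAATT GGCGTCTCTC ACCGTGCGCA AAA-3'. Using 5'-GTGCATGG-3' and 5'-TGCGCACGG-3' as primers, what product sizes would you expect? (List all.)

The forward primer GTGCATGG matches the top strand at positions 8–15, 42–49, 172–179.
The reverse primer's reverse complement is CCGTGCGCA, matching at positions 202–210.
Each forward site pairs with the reverse site to give a product ending at position 210: sizes 203, 169, 39 bp.

203 bp, 169 bp, 39 bp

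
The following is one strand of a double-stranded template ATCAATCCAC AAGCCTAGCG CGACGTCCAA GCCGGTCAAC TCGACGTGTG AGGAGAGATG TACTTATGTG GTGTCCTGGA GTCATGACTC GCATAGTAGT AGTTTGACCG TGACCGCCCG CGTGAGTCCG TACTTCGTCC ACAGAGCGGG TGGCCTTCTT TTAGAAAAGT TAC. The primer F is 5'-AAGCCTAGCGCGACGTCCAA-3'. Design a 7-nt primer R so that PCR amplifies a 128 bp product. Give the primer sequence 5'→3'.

5'-ACGAAGT-3'

The forward primer binds at positions 11–30, so a 128 bp product ends at position 11 + 128 − 1 = 138.
The reverse primer anneals to the top strand over positions 132–138, i.e. to ACTTCGT.
Its sequence written 5'→3' is the reverse complement: ACGAAGT.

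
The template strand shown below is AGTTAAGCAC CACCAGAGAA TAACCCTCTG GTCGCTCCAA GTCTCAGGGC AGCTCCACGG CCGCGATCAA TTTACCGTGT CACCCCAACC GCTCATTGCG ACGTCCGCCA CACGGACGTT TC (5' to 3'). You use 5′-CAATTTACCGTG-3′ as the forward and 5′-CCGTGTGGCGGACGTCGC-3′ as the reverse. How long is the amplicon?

Forward primer CAATTTACCGTG is found on the top strand at positions 68–79.
The reverse primer's reverse complement is GCGACGTCCGCCACACGG, which matches the template at positions 98–115.
Product length = (reverse-primer end) − (forward-primer start) + 1 = 115 − 68 + 1 = 48 bp.

48 bp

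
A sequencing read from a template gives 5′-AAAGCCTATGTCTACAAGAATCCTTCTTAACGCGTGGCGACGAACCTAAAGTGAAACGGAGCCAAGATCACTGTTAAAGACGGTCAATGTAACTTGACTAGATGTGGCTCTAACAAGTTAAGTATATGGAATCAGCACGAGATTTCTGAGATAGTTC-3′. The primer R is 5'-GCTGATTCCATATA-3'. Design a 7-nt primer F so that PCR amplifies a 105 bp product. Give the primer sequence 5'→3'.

The reverse primer's reverse complement TATATGGAATCAGC matches the template at positions 123–136, so the product ends at position 136.
A 105 bp product then starts at position 136 − 105 + 1 = 32.
The forward primer is identical to the top strand there: GCGTGGC.

5'-GCGTGGC-3'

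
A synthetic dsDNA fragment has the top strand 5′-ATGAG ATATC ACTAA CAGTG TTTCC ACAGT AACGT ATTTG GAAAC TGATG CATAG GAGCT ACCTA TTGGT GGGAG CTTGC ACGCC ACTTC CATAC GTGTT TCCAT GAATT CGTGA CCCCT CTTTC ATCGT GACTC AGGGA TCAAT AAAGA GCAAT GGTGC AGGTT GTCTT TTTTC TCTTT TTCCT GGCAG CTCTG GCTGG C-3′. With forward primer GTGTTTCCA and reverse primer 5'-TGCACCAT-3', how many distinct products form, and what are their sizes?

Two products: 144 bp, 66 bp

The forward primer GTGTTTCCA matches the top strand at positions 18–26, 96–104.
The reverse primer's reverse complement is ATGGTGCA, matching at positions 154–161.
Each forward site pairs with the reverse site to give a product ending at position 161: sizes 144, 66 bp.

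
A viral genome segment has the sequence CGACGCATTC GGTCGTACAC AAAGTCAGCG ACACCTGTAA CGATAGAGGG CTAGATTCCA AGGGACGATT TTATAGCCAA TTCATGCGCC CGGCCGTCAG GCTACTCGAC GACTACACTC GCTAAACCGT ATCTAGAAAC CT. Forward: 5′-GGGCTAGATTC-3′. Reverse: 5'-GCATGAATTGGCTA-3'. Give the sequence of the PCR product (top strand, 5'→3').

Forward primer GGGCTAGATTC is found on the top strand at positions 48–58.
The reverse primer's reverse complement is TAGCCAATTCATGC, which matches the template at positions 74–87.
The product is the template from position 48 through 87 (40 bp).

5'-GGGCTAGATTCCAAGGGACGATTTTATAGCCAATTCATGC-3'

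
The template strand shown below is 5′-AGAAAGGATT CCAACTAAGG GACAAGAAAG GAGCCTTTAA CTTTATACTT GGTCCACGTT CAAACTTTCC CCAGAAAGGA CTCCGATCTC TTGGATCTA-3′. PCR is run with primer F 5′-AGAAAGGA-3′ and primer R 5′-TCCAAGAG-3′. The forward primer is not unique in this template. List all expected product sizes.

95 bp, 71 bp, 23 bp

The forward primer AGAAAGGA matches the top strand at positions 1–8, 25–32, 73–80.
The reverse primer's reverse complement is CTCTTGGA, matching at positions 88–95.
Each forward site pairs with the reverse site to give a product ending at position 95: sizes 95, 71, 23 bp.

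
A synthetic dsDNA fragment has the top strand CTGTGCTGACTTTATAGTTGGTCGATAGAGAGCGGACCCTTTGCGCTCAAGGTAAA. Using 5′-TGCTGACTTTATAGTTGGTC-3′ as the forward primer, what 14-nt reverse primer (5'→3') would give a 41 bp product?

5'-GCAAAGGGTCCGCT-3'

The forward primer binds at positions 4–23, so a 41 bp product ends at position 4 + 41 − 1 = 44.
The reverse primer anneals to the top strand over positions 31–44, i.e. to AGCGGACCCTTTGC.
Its sequence written 5'→3' is the reverse complement: GCAAAGGGTCCGCT.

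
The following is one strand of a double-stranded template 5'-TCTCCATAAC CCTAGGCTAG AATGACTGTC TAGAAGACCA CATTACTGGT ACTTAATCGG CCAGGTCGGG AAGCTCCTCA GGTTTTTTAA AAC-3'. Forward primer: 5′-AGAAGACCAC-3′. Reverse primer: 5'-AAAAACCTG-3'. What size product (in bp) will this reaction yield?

Forward primer AGAAGACCAC is found on the top strand at positions 32–41.
Reverse complement of the reverse primer: CAGGTTTTT. This occurs on the top strand at positions 79–87.
Product length = (reverse-primer end) − (forward-primer start) + 1 = 87 − 32 + 1 = 56 bp.

56 bp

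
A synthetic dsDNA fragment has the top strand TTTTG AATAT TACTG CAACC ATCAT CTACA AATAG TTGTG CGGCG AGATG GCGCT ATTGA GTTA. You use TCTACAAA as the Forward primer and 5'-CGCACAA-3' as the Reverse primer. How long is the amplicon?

18 bp

Forward primer TCTACAAA is found on the top strand at positions 25–32.
Taking the reverse complement of CGCACAA gives TTGTGCG, found at positions 36–42 on the template; the primer anneals here to the top strand with its 3' end pointing upstream.
Amplicon spans positions 25–42: 18 bp.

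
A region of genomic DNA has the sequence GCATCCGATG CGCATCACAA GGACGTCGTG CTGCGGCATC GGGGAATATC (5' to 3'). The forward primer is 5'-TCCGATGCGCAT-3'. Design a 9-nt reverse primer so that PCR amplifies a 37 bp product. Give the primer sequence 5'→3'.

5'-GATGCCGCA-3'

The forward primer binds at positions 4–15, so a 37 bp product ends at position 4 + 37 − 1 = 40.
The reverse primer anneals to the top strand over positions 32–40, i.e. to TGCGGCATC.
Its sequence written 5'→3' is the reverse complement: GATGCCGCA.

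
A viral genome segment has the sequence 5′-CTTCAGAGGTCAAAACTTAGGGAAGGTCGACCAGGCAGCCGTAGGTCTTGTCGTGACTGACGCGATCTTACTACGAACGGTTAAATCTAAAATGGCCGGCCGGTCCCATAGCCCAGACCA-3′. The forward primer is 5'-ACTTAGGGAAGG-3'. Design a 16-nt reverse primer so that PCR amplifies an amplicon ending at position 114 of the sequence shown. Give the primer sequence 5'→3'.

The forward primer binds at positions 15–26; the product's 3' end on the top strand is position 114.
The reverse primer anneals to the top strand over positions 99–114, i.e. to GCCGGTCCCATAGCCC.
Its sequence written 5'→3' is the reverse complement: GGGCTATGGGACCGGC.

5'-GGGCTATGGGACCGGC-3'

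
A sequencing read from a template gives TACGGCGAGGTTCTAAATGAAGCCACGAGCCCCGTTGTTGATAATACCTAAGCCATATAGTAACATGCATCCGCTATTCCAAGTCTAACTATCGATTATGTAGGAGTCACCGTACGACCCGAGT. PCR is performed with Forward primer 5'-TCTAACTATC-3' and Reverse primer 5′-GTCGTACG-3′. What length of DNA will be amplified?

Scanning the template, TCTAACTATC occurs at positions 84–93; this primer anneals to the bottom strand there with its 3' end pointing downstream.
Reverse complement of the reverse primer: CGTACGAC. This occurs on the top strand at positions 111–118.
The product runs from position 84 to position 118, so its length is 118 − 84 + 1 = 35 bp.

35 bp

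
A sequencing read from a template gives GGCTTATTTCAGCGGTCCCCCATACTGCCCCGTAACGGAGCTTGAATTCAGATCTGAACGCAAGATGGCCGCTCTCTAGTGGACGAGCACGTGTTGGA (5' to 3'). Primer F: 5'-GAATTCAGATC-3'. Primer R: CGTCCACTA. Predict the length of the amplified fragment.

Forward primer GAATTCAGATC is found on the top strand at positions 44–54.
Taking the reverse complement of CGTCCACTA gives TAGTGGACG, found at positions 77–85 on the template; the primer anneals here to the top strand with its 3' end pointing upstream.
The product runs from position 44 to position 85, so its length is 85 − 44 + 1 = 42 bp.

42 bp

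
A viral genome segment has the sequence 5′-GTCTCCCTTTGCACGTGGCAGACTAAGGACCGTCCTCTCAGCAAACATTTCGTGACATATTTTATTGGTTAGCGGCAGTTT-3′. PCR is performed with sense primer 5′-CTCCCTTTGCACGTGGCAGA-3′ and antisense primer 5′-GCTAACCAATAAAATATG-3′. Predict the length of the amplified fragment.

Scanning the template, CTCCCTTTGCACGTGGCAGA occurs at positions 3–22; this primer anneals to the bottom strand there with its 3' end pointing downstream.
The reverse primer's reverse complement is CATATTTTATTGGTTAGC, which matches the template at positions 56–73.
Product length = (reverse-primer end) − (forward-primer start) + 1 = 73 − 3 + 1 = 71 bp.

71 bp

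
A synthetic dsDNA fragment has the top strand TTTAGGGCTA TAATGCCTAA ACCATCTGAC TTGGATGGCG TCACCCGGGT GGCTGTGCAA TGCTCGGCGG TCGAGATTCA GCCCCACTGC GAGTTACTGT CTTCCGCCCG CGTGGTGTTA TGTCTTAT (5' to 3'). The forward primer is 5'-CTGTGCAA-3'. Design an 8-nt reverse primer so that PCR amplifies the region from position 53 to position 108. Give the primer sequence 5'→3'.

The product's 3' end on the top strand is position 108.
The reverse primer anneals to the top strand over positions 101–108, i.e. to CTTCCGCC.
Its sequence written 5'→3' is the reverse complement: GGCGGAAG.

5'-GGCGGAAG-3'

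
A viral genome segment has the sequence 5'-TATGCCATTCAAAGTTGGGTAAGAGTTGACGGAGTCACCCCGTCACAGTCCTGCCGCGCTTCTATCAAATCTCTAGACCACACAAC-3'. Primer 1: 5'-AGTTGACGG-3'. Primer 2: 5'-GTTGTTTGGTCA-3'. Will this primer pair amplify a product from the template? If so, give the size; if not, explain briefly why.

Primer 2 (GTTGTTTGGTCA) does not match the top strand, and its reverse complement TGACCAAACAAC does not match either.
With no annealing site for primer 2, no amplification occurs.

No product — primer 2 has no binding site in the template.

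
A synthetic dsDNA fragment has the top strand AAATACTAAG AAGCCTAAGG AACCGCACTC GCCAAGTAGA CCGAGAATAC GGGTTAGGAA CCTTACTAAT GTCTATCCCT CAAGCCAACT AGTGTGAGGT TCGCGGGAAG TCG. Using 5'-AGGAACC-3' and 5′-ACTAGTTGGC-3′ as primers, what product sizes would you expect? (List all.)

76 bp, 38 bp

The forward primer AGGAACC matches the top strand at positions 18–24, 56–62.
The reverse primer's reverse complement is GCCAACTAGT, matching at positions 84–93.
Each forward site pairs with the reverse site to give a product ending at position 93: sizes 76, 38 bp.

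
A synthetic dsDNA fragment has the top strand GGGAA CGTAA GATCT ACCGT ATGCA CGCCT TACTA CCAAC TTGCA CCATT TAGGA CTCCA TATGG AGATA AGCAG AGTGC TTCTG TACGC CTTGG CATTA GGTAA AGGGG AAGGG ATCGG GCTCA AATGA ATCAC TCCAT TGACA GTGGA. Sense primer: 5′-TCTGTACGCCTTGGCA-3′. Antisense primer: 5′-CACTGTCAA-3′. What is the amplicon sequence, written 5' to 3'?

5'-TCTGTACGCCTTGGCATTAGGTAAAGGGGAAGGGATCGGGCTCAAATGAATCACTCCATTGACAGTG-3'

Scanning the template, TCTGTACGCCTTGGCA occurs at positions 82–97; this primer anneals to the bottom strand there with its 3' end pointing downstream.
Reverse complement of the reverse primer: TTGACAGTG. This occurs on the top strand at positions 140–148.
The product is the template from position 82 through 148 (67 bp).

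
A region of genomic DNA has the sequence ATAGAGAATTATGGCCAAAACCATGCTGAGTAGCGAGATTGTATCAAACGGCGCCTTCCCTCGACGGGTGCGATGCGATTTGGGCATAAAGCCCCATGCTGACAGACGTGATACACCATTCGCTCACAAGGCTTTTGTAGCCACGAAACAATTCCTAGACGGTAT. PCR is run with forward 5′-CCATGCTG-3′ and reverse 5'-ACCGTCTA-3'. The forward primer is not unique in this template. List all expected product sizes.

The forward primer CCATGCTG matches the top strand at positions 21–28, 94–101.
The reverse primer's reverse complement is TAGACGGT, matching at positions 156–163.
Each forward site pairs with the reverse site to give a product ending at position 163: sizes 143, 70 bp.

143 bp, 70 bp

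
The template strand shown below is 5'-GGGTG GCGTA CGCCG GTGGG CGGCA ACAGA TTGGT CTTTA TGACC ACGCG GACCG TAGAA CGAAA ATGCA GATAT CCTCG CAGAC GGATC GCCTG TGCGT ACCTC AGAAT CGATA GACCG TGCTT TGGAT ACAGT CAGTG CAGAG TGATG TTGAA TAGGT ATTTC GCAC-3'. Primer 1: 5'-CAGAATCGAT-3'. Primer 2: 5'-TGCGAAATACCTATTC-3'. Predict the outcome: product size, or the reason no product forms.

Primer 1 (CAGAATCGAT) matches the top strand at positions 105–114; it acts as a forward primer.
Primer 2's reverse complement is GAATAGGTATTTCGCA, matching the top strand at positions 153–168; it acts as a reverse primer.
The 3' ends face each other across positions 105–168, giving a 64 bp product.

Yes — a 64 bp product.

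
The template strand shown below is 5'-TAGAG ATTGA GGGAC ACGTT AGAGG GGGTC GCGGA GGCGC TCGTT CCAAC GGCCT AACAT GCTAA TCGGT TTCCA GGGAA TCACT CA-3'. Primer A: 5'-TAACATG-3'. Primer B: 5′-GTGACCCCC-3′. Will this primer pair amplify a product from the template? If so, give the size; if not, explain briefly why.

Primer B (GTGACCCCC) does not match the top strand, and its reverse complement GGGGGTCAC does not match either.
With no annealing site for primer B, no amplification occurs.

No product — primer B has no binding site in the template.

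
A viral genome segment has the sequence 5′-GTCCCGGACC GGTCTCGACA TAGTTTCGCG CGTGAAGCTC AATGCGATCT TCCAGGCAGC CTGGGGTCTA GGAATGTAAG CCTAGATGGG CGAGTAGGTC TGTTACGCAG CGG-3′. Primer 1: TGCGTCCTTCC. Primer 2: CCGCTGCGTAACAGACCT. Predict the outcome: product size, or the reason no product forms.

Primer 1 (TGCGTCCTTCC) does not match the top strand, and its reverse complement GGAAGGACGCA does not match either.
With no annealing site for primer 1, no amplification occurs.

No product — primer 1 has no binding site in the template.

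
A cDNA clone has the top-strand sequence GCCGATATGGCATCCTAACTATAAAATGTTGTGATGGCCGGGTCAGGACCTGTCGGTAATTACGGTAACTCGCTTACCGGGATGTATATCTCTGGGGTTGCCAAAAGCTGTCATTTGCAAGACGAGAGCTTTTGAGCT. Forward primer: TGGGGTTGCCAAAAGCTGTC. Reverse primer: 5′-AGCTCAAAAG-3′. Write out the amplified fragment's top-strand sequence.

5'-TGGGGTTGCCAAAAGCTGTCATTTGCAAGACGAGAGCTTTTGAGCT-3'

Scanning the template, TGGGGTTGCCAAAAGCTGTC occurs at positions 93–112; this primer anneals to the bottom strand there with its 3' end pointing downstream.
Reverse complement of the reverse primer: CTTTTGAGCT. This occurs on the top strand at positions 129–138.
The product is the template from position 93 through 138 (46 bp).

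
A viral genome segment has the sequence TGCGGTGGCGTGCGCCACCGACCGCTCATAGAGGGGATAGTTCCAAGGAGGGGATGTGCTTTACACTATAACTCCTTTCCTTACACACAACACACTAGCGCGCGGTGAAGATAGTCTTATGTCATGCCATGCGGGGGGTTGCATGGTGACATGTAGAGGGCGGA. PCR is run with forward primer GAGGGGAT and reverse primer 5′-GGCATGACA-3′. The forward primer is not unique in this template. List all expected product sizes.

98 bp, 81 bp

The forward primer GAGGGGAT matches the top strand at positions 31–38, 48–55.
The reverse primer's reverse complement is TGTCATGCC, matching at positions 120–128.
Each forward site pairs with the reverse site to give a product ending at position 128: sizes 98, 81 bp.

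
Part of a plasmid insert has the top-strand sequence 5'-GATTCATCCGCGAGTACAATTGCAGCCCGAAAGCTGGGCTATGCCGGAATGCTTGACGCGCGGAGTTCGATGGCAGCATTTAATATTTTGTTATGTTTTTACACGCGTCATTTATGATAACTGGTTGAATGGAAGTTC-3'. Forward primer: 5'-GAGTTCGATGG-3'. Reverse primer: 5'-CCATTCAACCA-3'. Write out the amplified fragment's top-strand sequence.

5'-GAGTTCGATGGCAGCATTTAATATTTTGTTATGTTTTTACACGCGTCATTTATGATAACTGGTTGAATGG-3'

The forward primer matches the template at positions 63–73.
The reverse primer's reverse complement is TGGTTGAATGG, which matches the template at positions 122–132.
The product is the template from position 63 through 132 (70 bp).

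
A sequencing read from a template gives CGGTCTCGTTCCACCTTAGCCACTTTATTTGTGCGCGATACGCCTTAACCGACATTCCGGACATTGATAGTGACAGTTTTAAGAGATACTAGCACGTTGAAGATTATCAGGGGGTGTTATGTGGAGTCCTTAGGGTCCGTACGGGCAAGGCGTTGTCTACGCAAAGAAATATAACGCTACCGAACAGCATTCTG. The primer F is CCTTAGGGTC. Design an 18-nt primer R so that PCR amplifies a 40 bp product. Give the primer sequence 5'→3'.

The forward primer binds at positions 128–137, so a 40 bp product ends at position 128 + 40 − 1 = 167.
The reverse primer anneals to the top strand over positions 150–167, i.e. to GCGTTGTCTACGCAAAGA.
Its sequence written 5'→3' is the reverse complement: TCTTTGCGTAGACAACGC.

5'-TCTTTGCGTAGACAACGC-3'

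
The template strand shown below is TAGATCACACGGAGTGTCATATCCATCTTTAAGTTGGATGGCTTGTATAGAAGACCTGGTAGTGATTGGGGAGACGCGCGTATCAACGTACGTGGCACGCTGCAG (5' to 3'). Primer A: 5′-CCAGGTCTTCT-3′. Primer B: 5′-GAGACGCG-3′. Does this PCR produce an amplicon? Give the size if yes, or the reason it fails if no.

No product — the primers' 3' ends point away from each other.

Primer A (CCAGGTCTTCT) has reverse complement AGAAGACCTGG, which matches the top strand at positions 49–59; primer A anneals to the top strand there with its 3' end pointing upstream toward position 49.
Primer B (GAGACGCG) matches the top strand directly at positions 71–78; it anneals to the bottom strand with its 3' end pointing downstream toward position 78.
The 3' ends diverge (primer A extends toward position 1, primer B toward position 105), so the primers never converge on a shared product.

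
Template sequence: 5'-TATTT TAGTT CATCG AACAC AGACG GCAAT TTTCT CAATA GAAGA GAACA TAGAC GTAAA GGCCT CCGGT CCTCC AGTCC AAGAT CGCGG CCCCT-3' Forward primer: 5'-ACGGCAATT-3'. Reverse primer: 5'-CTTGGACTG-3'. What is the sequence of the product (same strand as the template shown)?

Forward primer ACGGCAATT is found on the top strand at positions 23–31.
Reverse complement of the reverse primer: CAGTCCAAG. This occurs on the top strand at positions 75–83.
The product is the template from position 23 through 83 (61 bp).

5'-ACGGCAATTTTCTCAATAGAAGAGAACATAGACGTAAAGGCCTCCGGTCCTCCAGTCCAAG-3'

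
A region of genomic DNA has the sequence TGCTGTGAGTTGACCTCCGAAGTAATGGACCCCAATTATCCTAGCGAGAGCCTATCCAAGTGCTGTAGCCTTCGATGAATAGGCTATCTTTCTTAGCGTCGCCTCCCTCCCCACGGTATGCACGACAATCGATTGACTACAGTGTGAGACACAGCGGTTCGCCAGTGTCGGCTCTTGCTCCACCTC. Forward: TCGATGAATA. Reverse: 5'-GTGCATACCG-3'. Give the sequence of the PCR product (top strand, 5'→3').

5'-TCGATGAATAGGCTATCTTTCTTAGCGTCGCCTCCCTCCCCACGGTATGCAC-3'

Scanning the template, TCGATGAATA occurs at positions 72–81; this primer anneals to the bottom strand there with its 3' end pointing downstream.
Reverse complement of the reverse primer: CGGTATGCAC. This occurs on the top strand at positions 114–123.
The product is the template from position 72 through 123 (52 bp).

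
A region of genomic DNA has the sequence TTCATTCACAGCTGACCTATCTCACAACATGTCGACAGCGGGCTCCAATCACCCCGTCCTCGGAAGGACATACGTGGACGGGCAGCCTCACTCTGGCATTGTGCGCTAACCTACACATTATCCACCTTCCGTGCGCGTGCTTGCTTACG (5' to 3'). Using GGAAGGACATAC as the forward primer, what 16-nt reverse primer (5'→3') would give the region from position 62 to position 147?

5'-TAAGCAAGCACGCGCA-3'

The product's 3' end on the top strand is position 147.
The reverse primer anneals to the top strand over positions 132–147, i.e. to TGCGCGTGCTTGCTTA.
Its sequence written 5'→3' is the reverse complement: TAAGCAAGCACGCGCA.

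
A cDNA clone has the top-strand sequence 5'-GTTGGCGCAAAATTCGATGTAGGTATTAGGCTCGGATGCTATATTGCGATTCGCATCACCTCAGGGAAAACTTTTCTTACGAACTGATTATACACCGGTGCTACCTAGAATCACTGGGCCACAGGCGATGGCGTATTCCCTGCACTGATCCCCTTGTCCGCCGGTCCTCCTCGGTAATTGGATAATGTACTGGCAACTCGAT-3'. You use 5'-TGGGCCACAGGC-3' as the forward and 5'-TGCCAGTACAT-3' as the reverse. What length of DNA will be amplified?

Forward primer TGGGCCACAGGC is found on the top strand at positions 115–126.
The reverse primer's reverse complement is ATGTACTGGCA, which matches the template at positions 185–195.
Product length = (reverse-primer end) − (forward-primer start) + 1 = 195 − 115 + 1 = 81 bp.

81 bp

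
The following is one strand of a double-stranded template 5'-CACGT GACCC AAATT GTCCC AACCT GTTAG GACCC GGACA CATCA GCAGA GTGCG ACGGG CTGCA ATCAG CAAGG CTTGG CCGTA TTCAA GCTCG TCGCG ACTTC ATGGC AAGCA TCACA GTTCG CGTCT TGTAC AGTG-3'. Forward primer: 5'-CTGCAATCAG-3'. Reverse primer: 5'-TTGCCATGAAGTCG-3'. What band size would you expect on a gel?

Scanning the template, CTGCAATCAG occurs at positions 61–70; this primer anneals to the bottom strand there with its 3' end pointing downstream.
The reverse primer's reverse complement is CGACTTCATGGCAA, which matches the template at positions 99–112.
The product runs from position 61 to position 112, so its length is 112 − 61 + 1 = 52 bp.

52 bp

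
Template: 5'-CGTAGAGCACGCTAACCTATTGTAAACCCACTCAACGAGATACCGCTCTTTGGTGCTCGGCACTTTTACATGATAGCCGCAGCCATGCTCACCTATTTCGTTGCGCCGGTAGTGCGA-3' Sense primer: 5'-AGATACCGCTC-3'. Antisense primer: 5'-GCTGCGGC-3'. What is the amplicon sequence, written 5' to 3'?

5'-AGATACCGCTCTTTGGTGCTCGGCACTTTTACATGATAGCCGCAGC-3'

Forward primer AGATACCGCTC is found on the top strand at positions 38–48.
The reverse primer's reverse complement is GCCGCAGC, which matches the template at positions 76–83.
The product is the template from position 38 through 83 (46 bp).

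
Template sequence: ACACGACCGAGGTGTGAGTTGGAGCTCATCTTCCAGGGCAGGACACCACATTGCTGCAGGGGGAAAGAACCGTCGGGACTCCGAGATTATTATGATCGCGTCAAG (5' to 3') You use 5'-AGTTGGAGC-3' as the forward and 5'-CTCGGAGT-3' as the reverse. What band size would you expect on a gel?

The forward primer matches the template at positions 17–25.
Taking the reverse complement of CTCGGAGT gives ACTCCGAG, found at positions 78–85 on the template; the primer anneals here to the top strand with its 3' end pointing upstream.
Product length = (reverse-primer end) − (forward-primer start) + 1 = 85 − 17 + 1 = 69 bp.

69 bp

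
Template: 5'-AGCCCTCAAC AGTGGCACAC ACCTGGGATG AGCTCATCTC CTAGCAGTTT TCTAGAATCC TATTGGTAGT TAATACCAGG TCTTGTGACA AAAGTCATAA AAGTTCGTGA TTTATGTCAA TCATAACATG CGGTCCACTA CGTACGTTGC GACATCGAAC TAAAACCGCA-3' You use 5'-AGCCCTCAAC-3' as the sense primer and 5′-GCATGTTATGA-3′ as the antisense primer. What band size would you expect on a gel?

Forward primer AGCCCTCAAC is found on the top strand at positions 1–10.
Reverse complement of the reverse primer: TCATAACATGC. This occurs on the top strand at positions 121–131.
The product runs from position 1 to position 131, so its length is 131 − 1 + 1 = 131 bp.

131 bp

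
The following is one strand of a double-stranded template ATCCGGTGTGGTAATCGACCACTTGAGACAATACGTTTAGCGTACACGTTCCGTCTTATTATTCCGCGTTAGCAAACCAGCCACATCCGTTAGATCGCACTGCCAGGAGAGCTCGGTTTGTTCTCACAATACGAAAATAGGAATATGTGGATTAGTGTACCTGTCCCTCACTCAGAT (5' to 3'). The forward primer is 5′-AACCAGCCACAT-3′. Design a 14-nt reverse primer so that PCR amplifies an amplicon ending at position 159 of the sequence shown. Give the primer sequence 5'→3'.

The forward primer binds at positions 75–86; the product's 3' end on the top strand is position 159.
The reverse primer anneals to the top strand over positions 146–159, i.e. to TGTGGATTAGTGTA.
Its sequence written 5'→3' is the reverse complement: TACACTAATCCACA.

5'-TACACTAATCCACA-3'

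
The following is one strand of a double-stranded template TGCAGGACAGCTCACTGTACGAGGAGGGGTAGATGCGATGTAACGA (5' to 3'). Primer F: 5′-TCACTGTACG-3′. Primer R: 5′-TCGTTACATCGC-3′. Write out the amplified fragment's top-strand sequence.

Forward primer TCACTGTACG is found on the top strand at positions 12–21.
Reverse complement of the reverse primer: GCGATGTAACGA. This occurs on the top strand at positions 35–46.
The product is the template from position 12 through 46 (35 bp).

5'-TCACTGTACGAGGAGGGGTAGATGCGATGTAACGA-3'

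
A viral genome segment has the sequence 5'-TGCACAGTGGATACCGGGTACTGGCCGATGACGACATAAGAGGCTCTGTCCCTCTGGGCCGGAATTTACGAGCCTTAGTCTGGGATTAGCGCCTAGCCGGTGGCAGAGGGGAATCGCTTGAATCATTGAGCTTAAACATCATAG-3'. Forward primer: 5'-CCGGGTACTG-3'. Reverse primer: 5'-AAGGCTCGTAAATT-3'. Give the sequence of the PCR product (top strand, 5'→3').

5'-CCGGGTACTGGCCGATGACGACATAAGAGGCTCTGTCCCTCTGGGCCGGAATTTACGAGCCTT-3'

The forward primer matches the template at positions 14–23.
Taking the reverse complement of AAGGCTCGTAAATT gives AATTTACGAGCCTT, found at positions 63–76 on the template; the primer anneals here to the top strand with its 3' end pointing upstream.
The product is the template from position 14 through 76 (63 bp).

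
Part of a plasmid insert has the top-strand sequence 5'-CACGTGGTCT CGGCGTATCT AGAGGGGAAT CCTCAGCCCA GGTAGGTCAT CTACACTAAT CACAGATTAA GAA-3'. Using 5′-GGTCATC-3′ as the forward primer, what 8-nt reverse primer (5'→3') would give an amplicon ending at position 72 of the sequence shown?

5'-TCTTAATC-3'

The forward primer binds at positions 45–51; the product's 3' end on the top strand is position 72.
The reverse primer anneals to the top strand over positions 65–72, i.e. to GATTAAGA.
Its sequence written 5'→3' is the reverse complement: TCTTAATC.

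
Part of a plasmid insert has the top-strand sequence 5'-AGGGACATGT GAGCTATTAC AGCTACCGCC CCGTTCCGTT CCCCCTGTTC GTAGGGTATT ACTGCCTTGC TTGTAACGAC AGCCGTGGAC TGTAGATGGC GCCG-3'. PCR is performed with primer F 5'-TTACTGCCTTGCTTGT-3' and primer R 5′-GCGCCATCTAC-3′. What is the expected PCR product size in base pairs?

Forward primer TTACTGCCTTGCTTGT is found on the top strand at positions 59–74.
Taking the reverse complement of GCGCCATCTAC gives GTAGATGGCGC, found at positions 92–102 on the template; the primer anneals here to the top strand with its 3' end pointing upstream.
The product runs from position 59 to position 102, so its length is 102 − 59 + 1 = 44 bp.

44 bp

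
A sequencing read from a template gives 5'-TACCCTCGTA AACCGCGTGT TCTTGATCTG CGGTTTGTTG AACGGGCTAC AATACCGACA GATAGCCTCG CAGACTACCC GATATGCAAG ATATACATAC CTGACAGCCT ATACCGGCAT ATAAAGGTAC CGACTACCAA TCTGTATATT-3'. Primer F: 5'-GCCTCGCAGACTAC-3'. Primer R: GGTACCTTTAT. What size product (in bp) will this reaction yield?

Forward primer GCCTCGCAGACTAC is found on the top strand at positions 65–78.
Reverse complement of the reverse primer: ATAAAGGTACC. This occurs on the top strand at positions 121–131.
Product length = (reverse-primer end) − (forward-primer start) + 1 = 131 − 65 + 1 = 67 bp.

67 bp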